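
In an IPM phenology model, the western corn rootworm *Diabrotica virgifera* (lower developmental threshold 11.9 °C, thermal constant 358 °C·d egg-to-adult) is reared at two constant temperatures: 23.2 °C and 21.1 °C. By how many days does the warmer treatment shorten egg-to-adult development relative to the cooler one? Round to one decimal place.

At 23.2 °C: 358 / (23.2 − 11.9) = 358 / 11.3 = 31.681 d.
At 21.1 °C: 358 / (21.1 − 11.9) = 358 / 9.2 = 38.913 d.
Difference = |31.681 − 38.913| = 7.232 ≈ 7.2 days.

7.2 days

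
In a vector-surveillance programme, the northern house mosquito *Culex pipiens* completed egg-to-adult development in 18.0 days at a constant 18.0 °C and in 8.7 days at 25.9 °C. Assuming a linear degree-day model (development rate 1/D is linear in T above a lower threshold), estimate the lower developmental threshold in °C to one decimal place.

Under the model K = D·(T − T_b), so D₁·(T₁ − T_b) = D₂·(T₂ − T_b).
18.0·(18.0 − T_b) = 8.7·(25.9 − T_b)
T_b = (18.0·18.0 − 8.7·25.9) / (18.0 − 8.7) = 98.67 / 9.3 = 10.610 °C ≈ 10.6 °C.

10.6 °C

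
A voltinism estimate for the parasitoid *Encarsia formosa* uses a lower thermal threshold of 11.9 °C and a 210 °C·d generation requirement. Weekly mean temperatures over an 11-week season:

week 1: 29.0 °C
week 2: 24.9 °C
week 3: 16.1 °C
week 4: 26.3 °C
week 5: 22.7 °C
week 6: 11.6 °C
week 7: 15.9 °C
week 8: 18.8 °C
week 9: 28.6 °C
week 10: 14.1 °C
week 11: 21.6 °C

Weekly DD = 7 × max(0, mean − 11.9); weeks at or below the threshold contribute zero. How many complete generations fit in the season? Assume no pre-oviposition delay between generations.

3 generations

Weekly DD (7 × max(0, T̄ − 11.9)): 119.7, 91.0, 29.4, 100.8, 75.6, 0.0, 28.0, 48.3, 116.9, 15.4, 67.9.
Season total = 693.0 DD.
Complete generations = ⌊693.0 / 210⌋ = 3.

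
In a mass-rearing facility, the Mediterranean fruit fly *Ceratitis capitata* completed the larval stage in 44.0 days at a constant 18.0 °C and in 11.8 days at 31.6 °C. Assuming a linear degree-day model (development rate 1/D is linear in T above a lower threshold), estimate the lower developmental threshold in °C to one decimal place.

13.0 °C

Under the model K = D·(T − T_b), so D₁·(T₁ − T_b) = D₂·(T₂ − T_b).
44.0·(18.0 − T_b) = 11.8·(31.6 − T_b)
T_b = (44.0·18.0 − 11.8·31.6) / (44.0 − 11.8) = 419.12 / 32.2 = 13.016 °C ≈ 13.0 °C.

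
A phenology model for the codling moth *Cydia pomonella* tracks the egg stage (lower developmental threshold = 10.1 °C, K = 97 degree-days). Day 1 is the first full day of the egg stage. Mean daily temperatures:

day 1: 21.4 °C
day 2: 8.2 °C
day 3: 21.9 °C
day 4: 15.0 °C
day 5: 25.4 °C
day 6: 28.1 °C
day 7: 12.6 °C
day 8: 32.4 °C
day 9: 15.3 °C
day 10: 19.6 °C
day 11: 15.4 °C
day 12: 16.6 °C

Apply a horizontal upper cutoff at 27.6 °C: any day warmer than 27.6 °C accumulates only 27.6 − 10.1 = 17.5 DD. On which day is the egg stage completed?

day 11

Daily DD above 10.1 °C (capped at 17.5): 11.3, 0.0, 11.8, 4.9, 15.3, 17.5, 2.5, 17.5, 5.2, 9.5, 5.3, 6.5.
Cumulative: 11.3, 11.3, 23.1, 28.0, 43.3, 60.8, 63.3, 80.8, 86.0, 95.5, 100.8, 107.3.
The total first reaches 97 DD on day 11.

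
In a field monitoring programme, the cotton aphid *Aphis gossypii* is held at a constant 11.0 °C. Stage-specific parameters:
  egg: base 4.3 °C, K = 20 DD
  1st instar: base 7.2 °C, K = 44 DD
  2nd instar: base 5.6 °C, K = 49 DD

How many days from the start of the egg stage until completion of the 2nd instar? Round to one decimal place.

23.6 days

egg: 20 / (11.0 − 4.3) = 20 / 6.7 = 2.985 d.
1st instar: 44 / (11.0 − 7.2) = 44 / 3.8 = 11.579 d.
2nd instar: 49 / (11.0 − 5.6) = 49 / 5.4 = 9.074 d.
Sum = 23.638 ≈ 23.6 days.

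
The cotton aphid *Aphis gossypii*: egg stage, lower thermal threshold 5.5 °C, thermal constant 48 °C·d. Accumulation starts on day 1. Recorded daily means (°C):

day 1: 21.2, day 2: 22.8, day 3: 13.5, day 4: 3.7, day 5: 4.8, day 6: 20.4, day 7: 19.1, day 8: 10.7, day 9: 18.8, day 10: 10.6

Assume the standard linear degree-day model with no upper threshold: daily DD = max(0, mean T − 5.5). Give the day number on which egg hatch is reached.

Daily DD above 5.5 °C: 15.7, 17.3, 8.0, 0.0, 0.0, 14.9, 13.6, 5.2, 13.3, 5.1.
Cumulative: 15.7, 33.0, 41.0, 41.0, 41.0, 55.9, 69.5, 74.7, 88.0, 93.1.
The total first reaches 48 DD on day 6.

day 6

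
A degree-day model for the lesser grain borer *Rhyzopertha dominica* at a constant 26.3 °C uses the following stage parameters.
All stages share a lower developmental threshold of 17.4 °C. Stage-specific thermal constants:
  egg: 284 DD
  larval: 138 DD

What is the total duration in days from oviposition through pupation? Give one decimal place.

Daily accumulation at 26.3 °C = 26.3 − 17.4 = 8.9 DD/day.
Total K = 284 + 138 = 422 DD.
Total duration = 422 / 8.9 = 47.416 ≈ 47.4 days.

47.4 days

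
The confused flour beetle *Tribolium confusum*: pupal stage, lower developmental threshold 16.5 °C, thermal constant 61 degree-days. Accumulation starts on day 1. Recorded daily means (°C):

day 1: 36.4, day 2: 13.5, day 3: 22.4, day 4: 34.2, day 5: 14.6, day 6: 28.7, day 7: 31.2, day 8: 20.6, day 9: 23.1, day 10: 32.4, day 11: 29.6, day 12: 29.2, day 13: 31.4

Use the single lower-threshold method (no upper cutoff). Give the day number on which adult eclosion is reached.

day 7

Daily DD above 16.5 °C: 19.9, 0.0, 5.9, 17.7, 0.0, 12.2, 14.7, 4.1, 6.6, 15.9, 13.1, 12.7, 14.9.
Cumulative: 19.9, 19.9, 25.8, 43.5, 43.5, 55.7, 70.4, 74.5, 81.1, 97.0, 110.1, 122.8, 137.7.
The total first reaches 61 DD on day 7.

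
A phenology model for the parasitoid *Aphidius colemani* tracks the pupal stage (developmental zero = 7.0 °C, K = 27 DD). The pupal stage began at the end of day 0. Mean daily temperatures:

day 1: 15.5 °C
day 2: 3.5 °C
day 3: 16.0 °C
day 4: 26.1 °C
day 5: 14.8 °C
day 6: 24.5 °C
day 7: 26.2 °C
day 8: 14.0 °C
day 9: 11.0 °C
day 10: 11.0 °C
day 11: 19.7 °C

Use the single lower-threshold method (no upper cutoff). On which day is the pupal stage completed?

Daily DD above 7.0 °C: 8.5, 0.0, 9.0, 19.1, 7.8, 17.5, 19.2, 7.0, 4.0, 4.0, 12.7.
Cumulative: 8.5, 8.5, 17.5, 36.6, 44.4, 61.9, 81.1, 88.1, 92.1, 96.1, 108.8.
The total first reaches 27 DD on day 4.

day 4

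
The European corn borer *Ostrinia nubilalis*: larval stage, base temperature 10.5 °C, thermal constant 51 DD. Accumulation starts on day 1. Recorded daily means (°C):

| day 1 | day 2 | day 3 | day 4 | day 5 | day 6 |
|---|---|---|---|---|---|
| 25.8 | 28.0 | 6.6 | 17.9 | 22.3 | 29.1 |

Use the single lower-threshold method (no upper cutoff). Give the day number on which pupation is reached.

Daily DD above 10.5 °C: 15.3, 17.5, 0.0, 7.4, 11.8, 18.6.
Cumulative: 15.3, 32.8, 32.8, 40.2, 52.0, 70.6.
The total first reaches 51 DD on day 5.

day 5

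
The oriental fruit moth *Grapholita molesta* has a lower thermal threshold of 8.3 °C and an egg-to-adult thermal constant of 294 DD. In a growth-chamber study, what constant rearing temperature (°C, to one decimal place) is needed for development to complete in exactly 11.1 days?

Required daily accumulation = 294 / 11.1 = 26.486 DD/day.
T = T_base + 26.486 = 8.3 + 26.486 = 34.786 ≈ 34.8 °C.

34.8 °C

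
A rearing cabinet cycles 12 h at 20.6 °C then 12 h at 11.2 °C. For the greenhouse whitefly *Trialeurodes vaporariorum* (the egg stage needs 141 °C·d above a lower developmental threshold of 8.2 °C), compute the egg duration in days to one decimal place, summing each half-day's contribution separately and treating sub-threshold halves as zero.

Day half: max(0, 20.6 − 8.2) × 0.5 = 12.4 × 0.5 = 6.20 DD.
Night half: max(0, 11.2 − 8.2) × 0.5 = 3.0 × 0.5 = 1.50 DD.
Per 24 h: 7.70 DD/day.
Duration = 141 / 7.70 = 18.312 ≈ 18.3 days.

18.3 days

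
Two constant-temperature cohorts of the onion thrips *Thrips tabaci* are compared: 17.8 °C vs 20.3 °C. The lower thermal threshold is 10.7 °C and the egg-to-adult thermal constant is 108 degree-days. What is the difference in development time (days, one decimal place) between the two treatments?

4.0 days

At 17.8 °C: 108 / (17.8 − 10.7) = 108 / 7.1 = 15.211 d.
At 20.3 °C: 108 / (20.3 − 10.7) = 108 / 9.6 = 11.250 d.
Difference = |15.211 − 11.250| = 3.961 ≈ 4.0 days.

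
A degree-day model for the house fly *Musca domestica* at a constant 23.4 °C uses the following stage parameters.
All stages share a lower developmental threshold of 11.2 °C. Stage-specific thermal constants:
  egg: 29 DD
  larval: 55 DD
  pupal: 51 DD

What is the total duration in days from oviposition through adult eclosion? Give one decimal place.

11.1 days

Daily accumulation at 23.4 °C = 23.4 − 11.2 = 12.2 DD/day.
Total K = 29 + 55 + 51 = 135 DD.
Total duration = 135 / 12.2 = 11.066 ≈ 11.1 days.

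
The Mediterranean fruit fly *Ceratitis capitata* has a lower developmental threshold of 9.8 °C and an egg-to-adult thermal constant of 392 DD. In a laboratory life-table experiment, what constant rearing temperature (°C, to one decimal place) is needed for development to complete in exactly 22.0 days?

27.6 °C

Required daily accumulation = 392 / 22.0 = 17.818 DD/day.
T = T_base + 17.818 = 9.8 + 17.818 = 27.618 ≈ 27.6 °C.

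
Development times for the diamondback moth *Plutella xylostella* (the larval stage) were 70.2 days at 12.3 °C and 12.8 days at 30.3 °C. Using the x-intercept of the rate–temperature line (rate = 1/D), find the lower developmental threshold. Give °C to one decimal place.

Under the model K = D·(T − T_b), so D₁·(T₁ − T_b) = D₂·(T₂ − T_b).
70.2·(12.3 − T_b) = 12.8·(30.3 − T_b)
T_b = (70.2·12.3 − 12.8·30.3) / (70.2 − 12.8) = 475.62 / 57.4 = 8.286 °C ≈ 8.3 °C.

8.3 °C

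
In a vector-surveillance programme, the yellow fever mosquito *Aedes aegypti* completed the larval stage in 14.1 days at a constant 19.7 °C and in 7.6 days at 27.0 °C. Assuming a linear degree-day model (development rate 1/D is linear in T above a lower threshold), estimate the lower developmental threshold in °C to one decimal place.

Linear rate model ⇒ the product D·(T − T_b) is constant across temperatures.
14.1·(19.7 − T_b) = 7.6·(27.0 − T_b)
T_b = (14.1·19.7 − 7.6·27.0) / (14.1 − 7.6) = 72.57 / 6.5 = 11.165 °C ≈ 11.2 °C.

11.2 °C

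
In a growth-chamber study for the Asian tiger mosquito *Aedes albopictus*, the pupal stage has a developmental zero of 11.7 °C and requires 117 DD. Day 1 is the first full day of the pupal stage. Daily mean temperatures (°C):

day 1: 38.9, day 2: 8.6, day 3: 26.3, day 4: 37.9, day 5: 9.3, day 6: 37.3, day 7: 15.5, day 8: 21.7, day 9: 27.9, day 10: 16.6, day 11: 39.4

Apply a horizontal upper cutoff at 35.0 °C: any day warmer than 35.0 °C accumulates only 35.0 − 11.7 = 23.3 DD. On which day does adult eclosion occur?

day 10

Daily DD above 11.7 °C (capped at 23.3): 23.3, 0.0, 14.6, 23.3, 0.0, 23.3, 3.8, 10.0, 16.2, 4.9, 23.3.
Cumulative: 23.3, 23.3, 37.9, 61.2, 61.2, 84.5, 88.3, 98.3, 114.5, 119.4, 142.7.
The total first reaches 117 DD on day 10.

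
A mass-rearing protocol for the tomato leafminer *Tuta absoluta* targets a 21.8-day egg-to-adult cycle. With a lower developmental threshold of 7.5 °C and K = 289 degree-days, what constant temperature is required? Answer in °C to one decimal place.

20.8 °C

Required daily accumulation = 289 / 21.8 = 13.257 DD/day.
T = T_base + 13.257 = 7.5 + 13.257 = 20.757 ≈ 20.8 °C.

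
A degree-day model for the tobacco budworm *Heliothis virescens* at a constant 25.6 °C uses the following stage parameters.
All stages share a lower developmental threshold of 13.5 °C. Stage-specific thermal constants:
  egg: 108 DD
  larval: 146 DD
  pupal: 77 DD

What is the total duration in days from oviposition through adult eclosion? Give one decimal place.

Daily accumulation at 25.6 °C = 25.6 − 13.5 = 12.1 DD/day.
Total K = 108 + 146 + 77 = 331 DD.
Total duration = 331 / 12.1 = 27.355 ≈ 27.4 days.

27.4 days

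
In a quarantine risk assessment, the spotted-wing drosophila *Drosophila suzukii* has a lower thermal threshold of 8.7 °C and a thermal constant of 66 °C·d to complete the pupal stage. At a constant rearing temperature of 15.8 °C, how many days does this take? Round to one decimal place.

9.3 days

Daily accumulation = 15.8 − 8.7 = 7.1 DD/day.
Duration = 66 / 7.1 = 9.296 ≈ 9.3 days.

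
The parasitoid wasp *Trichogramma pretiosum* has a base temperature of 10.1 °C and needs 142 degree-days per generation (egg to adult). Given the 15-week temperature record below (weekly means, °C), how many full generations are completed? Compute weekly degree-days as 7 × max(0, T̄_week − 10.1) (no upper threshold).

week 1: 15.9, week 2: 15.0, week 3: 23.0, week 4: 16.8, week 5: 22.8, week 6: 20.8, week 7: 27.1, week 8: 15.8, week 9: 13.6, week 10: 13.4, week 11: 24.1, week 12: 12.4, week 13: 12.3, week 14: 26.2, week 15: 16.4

6 generations

Weekly DD (7 × max(0, T̄ − 10.1)): 40.6, 34.3, 90.3, 46.9, 88.9, 74.9, 119.0, 39.9, 24.5, 23.1, 98.0, 16.1, 15.4, 112.7, 44.1.
Season total = 868.7 DD.
Complete generations = ⌊868.7 / 142⌋ = 6.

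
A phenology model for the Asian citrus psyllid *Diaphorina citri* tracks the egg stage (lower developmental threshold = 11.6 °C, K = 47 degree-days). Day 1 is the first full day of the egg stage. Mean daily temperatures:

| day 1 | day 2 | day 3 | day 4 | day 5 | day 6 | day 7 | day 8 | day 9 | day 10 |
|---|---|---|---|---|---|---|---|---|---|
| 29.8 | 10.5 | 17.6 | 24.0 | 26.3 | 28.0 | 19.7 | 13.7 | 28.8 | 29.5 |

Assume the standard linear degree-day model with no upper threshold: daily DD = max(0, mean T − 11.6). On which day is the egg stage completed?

day 5

Daily DD above 11.6 °C: 18.2, 0.0, 6.0, 12.4, 14.7, 16.4, 8.1, 2.1, 17.2, 17.9.
Cumulative: 18.2, 18.2, 24.2, 36.6, 51.3, 67.7, 75.8, 77.9, 95.1, 113.0.
The total first reaches 47 DD on day 5.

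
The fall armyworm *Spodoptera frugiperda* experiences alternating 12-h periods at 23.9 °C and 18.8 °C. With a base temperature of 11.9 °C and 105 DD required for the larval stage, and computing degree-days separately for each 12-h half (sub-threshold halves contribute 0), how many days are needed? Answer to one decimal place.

11.1 days

Day half: max(0, 23.9 − 11.9) × 0.5 = 12.0 × 0.5 = 6.00 DD.
Night half: max(0, 18.8 − 11.9) × 0.5 = 6.9 × 0.5 = 3.45 DD.
Per 24 h: 9.45 DD/day.
Duration = 105 / 9.45 = 11.111 ≈ 11.1 days.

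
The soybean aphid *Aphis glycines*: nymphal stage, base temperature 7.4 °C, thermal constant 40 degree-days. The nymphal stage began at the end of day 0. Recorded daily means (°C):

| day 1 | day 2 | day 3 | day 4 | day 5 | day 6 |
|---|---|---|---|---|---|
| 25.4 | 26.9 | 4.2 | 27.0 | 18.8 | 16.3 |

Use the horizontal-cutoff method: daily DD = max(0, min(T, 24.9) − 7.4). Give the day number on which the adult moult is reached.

day 4

Daily DD above 7.4 °C (capped at 17.5): 17.5, 17.5, 0.0, 17.5, 11.4, 8.9.
Cumulative: 17.5, 35.0, 35.0, 52.5, 63.9, 72.8.
The total first reaches 40 DD on day 4.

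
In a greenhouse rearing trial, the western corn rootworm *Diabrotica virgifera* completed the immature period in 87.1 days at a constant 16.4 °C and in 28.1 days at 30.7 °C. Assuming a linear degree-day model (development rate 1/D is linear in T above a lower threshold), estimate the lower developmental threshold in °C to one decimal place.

Equal thermal constants: D₁(T₁ − T_b) = D₂(T₂ − T_b).
87.1·(16.4 − T_b) = 28.1·(30.7 − T_b)
T_b = (87.1·16.4 − 28.1·30.7) / (87.1 − 28.1) = 565.77 / 59.0 = 9.589 °C ≈ 9.6 °C.

9.6 °C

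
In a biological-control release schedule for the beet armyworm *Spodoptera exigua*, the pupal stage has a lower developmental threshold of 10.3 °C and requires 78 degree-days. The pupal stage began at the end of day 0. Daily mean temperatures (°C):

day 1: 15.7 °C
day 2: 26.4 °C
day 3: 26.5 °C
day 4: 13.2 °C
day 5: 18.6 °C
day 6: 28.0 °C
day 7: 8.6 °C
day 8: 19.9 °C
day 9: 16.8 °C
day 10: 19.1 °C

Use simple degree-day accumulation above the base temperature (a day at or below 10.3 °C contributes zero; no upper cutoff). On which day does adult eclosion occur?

Daily DD above 10.3 °C: 5.4, 16.1, 16.2, 2.9, 8.3, 17.7, 0.0, 9.6, 6.5, 8.8.
Cumulative: 5.4, 21.5, 37.7, 40.6, 48.9, 66.6, 66.6, 76.2, 82.7, 91.5.
The total first reaches 78 DD on day 9.

day 9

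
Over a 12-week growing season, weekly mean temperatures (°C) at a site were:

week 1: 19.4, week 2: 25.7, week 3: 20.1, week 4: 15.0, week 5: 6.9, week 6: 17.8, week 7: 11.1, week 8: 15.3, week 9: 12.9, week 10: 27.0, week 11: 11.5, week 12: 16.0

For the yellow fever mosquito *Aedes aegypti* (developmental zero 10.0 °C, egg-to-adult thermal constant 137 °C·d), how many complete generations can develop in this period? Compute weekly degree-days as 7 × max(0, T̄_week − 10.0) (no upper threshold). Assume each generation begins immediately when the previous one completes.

Weekly DD (7 × max(0, T̄ − 10.0)): 65.8, 109.9, 70.7, 35.0, 0.0, 54.6, 7.7, 37.1, 20.3, 119.0, 10.5, 42.0.
Season total = 572.6 DD.
Complete generations = ⌊572.6 / 137⌋ = 4.

4 generations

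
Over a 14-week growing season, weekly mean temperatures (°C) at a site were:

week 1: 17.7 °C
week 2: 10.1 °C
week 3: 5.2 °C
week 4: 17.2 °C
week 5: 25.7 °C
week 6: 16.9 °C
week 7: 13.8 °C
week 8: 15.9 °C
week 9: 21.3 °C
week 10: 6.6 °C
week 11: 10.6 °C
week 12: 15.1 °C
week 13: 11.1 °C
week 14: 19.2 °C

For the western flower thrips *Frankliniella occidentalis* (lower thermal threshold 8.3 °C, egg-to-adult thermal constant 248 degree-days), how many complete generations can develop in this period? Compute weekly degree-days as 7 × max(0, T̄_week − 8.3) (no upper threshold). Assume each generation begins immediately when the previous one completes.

2 generations

Weekly DD (7 × max(0, T̄ − 8.3)): 65.8, 12.6, 0.0, 62.3, 121.8, 60.2, 38.5, 53.2, 91.0, 0.0, 16.1, 47.6, 19.6, 76.3.
Season total = 665.0 DD.
Complete generations = ⌊665.0 / 248⌋ = 2.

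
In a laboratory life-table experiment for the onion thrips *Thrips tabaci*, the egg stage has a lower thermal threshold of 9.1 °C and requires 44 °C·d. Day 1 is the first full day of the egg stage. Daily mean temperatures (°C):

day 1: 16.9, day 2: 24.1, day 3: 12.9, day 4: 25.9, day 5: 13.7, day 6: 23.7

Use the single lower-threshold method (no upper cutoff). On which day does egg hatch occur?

day 5

Daily DD above 9.1 °C: 7.8, 15.0, 3.8, 16.8, 4.6, 14.6.
Cumulative: 7.8, 22.8, 26.6, 43.4, 48.0, 62.6.
The total first reaches 44 DD on day 5.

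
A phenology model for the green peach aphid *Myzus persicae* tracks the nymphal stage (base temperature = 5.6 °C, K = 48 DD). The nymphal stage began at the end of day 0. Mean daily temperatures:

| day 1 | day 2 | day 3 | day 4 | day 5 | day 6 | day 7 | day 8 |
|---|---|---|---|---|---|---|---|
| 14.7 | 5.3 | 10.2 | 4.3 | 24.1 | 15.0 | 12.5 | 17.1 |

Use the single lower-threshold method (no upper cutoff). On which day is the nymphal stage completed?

Daily DD above 5.6 °C: 9.1, 0.0, 4.6, 0.0, 18.5, 9.4, 6.9, 11.5.
Cumulative: 9.1, 9.1, 13.7, 13.7, 32.2, 41.6, 48.5, 60.0.
The total first reaches 48 DD on day 7.

day 7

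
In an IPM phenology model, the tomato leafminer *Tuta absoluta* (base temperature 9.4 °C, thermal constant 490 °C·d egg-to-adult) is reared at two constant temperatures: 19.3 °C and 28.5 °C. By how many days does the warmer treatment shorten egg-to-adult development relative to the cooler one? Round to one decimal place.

23.8 days

At 19.3 °C: 490 / (19.3 − 9.4) = 490 / 9.9 = 49.495 d.
At 28.5 °C: 490 / (28.5 − 9.4) = 490 / 19.1 = 25.654 d.
Difference = |49.495 − 25.654| = 23.840 ≈ 23.8 days.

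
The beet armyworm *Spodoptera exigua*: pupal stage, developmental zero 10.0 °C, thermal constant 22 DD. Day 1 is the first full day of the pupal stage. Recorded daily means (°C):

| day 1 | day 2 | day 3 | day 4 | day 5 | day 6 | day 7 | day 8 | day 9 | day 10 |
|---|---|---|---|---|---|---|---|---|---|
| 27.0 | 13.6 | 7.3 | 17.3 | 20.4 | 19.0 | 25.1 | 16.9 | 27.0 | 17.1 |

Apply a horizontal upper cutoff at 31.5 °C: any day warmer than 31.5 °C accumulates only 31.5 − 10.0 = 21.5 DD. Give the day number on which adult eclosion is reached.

day 4

Daily DD above 10.0 °C (capped at 21.5): 17.0, 3.6, 0.0, 7.3, 10.4, 9.0, 15.1, 6.9, 17.0, 7.1.
Cumulative: 17.0, 20.6, 20.6, 27.9, 38.3, 47.3, 62.4, 69.3, 86.3, 93.4.
The total first reaches 22 DD on day 4.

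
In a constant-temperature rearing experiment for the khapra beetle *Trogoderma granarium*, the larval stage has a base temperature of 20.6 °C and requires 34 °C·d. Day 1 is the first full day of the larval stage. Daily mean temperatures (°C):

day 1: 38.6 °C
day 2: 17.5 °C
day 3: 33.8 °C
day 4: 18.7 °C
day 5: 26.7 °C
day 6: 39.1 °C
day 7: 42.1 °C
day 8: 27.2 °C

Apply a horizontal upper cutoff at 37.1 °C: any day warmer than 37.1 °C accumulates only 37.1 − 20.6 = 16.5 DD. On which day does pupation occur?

day 5

Daily DD above 20.6 °C (capped at 16.5): 16.5, 0.0, 13.2, 0.0, 6.1, 16.5, 16.5, 6.6.
Cumulative: 16.5, 16.5, 29.7, 29.7, 35.8, 52.3, 68.8, 75.4.
The total first reaches 34 DD on day 5.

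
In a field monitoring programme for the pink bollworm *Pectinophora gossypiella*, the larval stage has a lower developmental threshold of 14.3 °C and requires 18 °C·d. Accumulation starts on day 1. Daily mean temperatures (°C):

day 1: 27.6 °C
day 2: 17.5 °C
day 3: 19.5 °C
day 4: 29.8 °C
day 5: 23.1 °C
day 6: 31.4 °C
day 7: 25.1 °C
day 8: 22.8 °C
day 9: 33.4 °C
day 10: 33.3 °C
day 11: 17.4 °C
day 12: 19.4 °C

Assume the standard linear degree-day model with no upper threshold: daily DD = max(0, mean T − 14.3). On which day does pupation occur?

day 3

Daily DD above 14.3 °C: 13.3, 3.2, 5.2, 15.5, 8.8, 17.1, 10.8, 8.5, 19.1, 19.0, 3.1, 5.1.
Cumulative: 13.3, 16.5, 21.7, 37.2, 46.0, 63.1, 73.9, 82.4, 101.5, 120.5, 123.6, 128.7.
The total first reaches 18 DD on day 3.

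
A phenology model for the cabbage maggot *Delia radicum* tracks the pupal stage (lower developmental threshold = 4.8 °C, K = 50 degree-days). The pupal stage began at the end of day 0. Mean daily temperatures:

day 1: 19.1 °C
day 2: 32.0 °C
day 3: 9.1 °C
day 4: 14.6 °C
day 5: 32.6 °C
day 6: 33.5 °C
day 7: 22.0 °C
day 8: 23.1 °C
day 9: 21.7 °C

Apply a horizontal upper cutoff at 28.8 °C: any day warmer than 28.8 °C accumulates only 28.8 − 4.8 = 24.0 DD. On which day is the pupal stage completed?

Daily DD above 4.8 °C (capped at 24.0): 14.3, 24.0, 4.3, 9.8, 24.0, 24.0, 17.2, 18.3, 16.9.
Cumulative: 14.3, 38.3, 42.6, 52.4, 76.4, 100.4, 117.6, 135.9, 152.8.
The total first reaches 50 DD on day 4.

day 4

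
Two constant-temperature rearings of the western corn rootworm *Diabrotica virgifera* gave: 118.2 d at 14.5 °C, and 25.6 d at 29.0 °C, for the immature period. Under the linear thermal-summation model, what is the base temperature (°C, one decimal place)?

Equal thermal constants: D₁(T₁ − T_b) = D₂(T₂ − T_b).
118.2·(14.5 − T_b) = 25.6·(29.0 − T_b)
T_b = (118.2·14.5 − 25.6·29.0) / (118.2 − 25.6) = 971.50 / 92.6 = 10.491 °C ≈ 10.5 °C.

10.5 °C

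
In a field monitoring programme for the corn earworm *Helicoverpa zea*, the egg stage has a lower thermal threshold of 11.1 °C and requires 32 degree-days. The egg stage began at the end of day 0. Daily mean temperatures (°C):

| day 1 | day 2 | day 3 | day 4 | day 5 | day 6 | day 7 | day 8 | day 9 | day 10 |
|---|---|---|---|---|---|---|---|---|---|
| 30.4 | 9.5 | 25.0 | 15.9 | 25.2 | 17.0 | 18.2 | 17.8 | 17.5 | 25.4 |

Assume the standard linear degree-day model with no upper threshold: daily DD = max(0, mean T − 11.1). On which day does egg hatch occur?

Daily DD above 11.1 °C: 19.3, 0.0, 13.9, 4.8, 14.1, 5.9, 7.1, 6.7, 6.4, 14.3.
Cumulative: 19.3, 19.3, 33.2, 38.0, 52.1, 58.0, 65.1, 71.8, 78.2, 92.5.
The total first reaches 32 DD on day 3.

day 3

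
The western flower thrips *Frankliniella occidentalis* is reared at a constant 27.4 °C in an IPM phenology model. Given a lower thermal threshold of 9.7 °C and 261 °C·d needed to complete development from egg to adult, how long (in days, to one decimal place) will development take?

Daily accumulation = 27.4 − 9.7 = 17.7 DD/day.
Duration = 261 / 17.7 = 14.746 ≈ 14.7 days.

14.7 days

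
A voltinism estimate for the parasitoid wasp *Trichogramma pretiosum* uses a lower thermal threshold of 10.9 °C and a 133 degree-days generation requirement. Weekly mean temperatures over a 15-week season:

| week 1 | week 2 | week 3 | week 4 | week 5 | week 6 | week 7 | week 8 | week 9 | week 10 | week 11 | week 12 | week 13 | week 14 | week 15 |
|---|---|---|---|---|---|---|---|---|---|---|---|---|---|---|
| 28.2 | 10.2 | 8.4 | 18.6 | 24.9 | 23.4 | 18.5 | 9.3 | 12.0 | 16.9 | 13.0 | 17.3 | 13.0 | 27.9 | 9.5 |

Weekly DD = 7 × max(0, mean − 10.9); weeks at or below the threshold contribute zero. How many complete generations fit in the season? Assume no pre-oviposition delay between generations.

4 generations

Weekly DD (7 × max(0, T̄ − 10.9)): 121.1, 0.0, 0.0, 53.9, 98.0, 87.5, 53.2, 0.0, 7.7, 42.0, 14.7, 44.8, 14.7, 119.0, 0.0.
Season total = 656.6 DD.
Complete generations = ⌊656.6 / 133⌋ = 4.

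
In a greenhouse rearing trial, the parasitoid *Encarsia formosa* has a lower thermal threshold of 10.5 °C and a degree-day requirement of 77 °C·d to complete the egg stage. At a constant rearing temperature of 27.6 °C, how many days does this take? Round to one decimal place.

Daily accumulation = 27.6 − 10.5 = 17.1 DD/day.
Duration = 77 / 17.1 = 4.503 ≈ 4.5 days.

4.5 days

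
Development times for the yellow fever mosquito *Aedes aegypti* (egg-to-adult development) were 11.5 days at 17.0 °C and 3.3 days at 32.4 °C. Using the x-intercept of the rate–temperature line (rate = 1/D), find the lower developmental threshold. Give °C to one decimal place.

Linear rate model ⇒ the product D·(T − T_b) is constant across temperatures.
11.5·(17.0 − T_b) = 3.3·(32.4 − T_b)
T_b = (11.5·17.0 − 3.3·32.4) / (11.5 − 3.3) = 88.58 / 8.2 = 10.802 °C ≈ 10.8 °C.

10.8 °C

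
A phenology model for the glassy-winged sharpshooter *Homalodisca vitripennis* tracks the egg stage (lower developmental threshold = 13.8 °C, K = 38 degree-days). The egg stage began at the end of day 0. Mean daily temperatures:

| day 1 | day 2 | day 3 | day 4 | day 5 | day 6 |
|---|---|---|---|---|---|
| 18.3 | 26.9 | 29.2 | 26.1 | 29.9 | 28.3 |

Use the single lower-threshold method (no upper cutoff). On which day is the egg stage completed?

Daily DD above 13.8 °C: 4.5, 13.1, 15.4, 12.3, 16.1, 14.5.
Cumulative: 4.5, 17.6, 33.0, 45.3, 61.4, 75.9.
The total first reaches 38 DD on day 4.

day 4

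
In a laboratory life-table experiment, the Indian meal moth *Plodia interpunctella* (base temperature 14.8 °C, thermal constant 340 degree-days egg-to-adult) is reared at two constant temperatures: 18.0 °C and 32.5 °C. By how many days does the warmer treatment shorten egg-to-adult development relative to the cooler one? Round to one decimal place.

At 18.0 °C: 340 / (18.0 − 14.8) = 340 / 3.2 = 106.250 d.
At 32.5 °C: 340 / (32.5 − 14.8) = 340 / 17.7 = 19.209 d.
Difference = |106.250 − 19.209| = 87.041 ≈ 87.0 days.

87.0 days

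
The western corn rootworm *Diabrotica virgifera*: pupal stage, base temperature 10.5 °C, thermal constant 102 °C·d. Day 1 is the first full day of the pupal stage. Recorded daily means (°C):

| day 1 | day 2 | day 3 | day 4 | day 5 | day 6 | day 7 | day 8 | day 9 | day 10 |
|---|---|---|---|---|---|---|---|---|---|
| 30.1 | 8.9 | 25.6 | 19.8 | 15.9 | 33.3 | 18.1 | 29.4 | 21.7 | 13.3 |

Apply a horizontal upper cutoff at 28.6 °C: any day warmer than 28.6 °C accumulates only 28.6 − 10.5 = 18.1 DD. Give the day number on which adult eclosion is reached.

day 9

Daily DD above 10.5 °C (capped at 18.1): 18.1, 0.0, 15.1, 9.3, 5.4, 18.1, 7.6, 18.1, 11.2, 2.8.
Cumulative: 18.1, 18.1, 33.2, 42.5, 47.9, 66.0, 73.6, 91.7, 102.9, 105.7.
The total first reaches 102 DD on day 9.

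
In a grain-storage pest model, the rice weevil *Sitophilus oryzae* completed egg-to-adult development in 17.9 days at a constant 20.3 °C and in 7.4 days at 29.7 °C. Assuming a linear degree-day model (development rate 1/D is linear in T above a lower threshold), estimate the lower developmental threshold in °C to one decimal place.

Equal thermal constants: D₁(T₁ − T_b) = D₂(T₂ − T_b).
17.9·(20.3 − T_b) = 7.4·(29.7 − T_b)
T_b = (17.9·20.3 − 7.4·29.7) / (17.9 − 7.4) = 143.59 / 10.5 = 13.675 °C ≈ 13.7 °C.

13.7 °C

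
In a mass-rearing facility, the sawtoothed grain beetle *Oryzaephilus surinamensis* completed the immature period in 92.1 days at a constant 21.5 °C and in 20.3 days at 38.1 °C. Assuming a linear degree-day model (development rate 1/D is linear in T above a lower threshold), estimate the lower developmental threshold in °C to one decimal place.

16.8 °C

Equal thermal constants: D₁(T₁ − T_b) = D₂(T₂ − T_b).
92.1·(21.5 − T_b) = 20.3·(38.1 − T_b)
T_b = (92.1·21.5 − 20.3·38.1) / (92.1 − 20.3) = 1206.72 / 71.8 = 16.807 °C ≈ 16.8 °C.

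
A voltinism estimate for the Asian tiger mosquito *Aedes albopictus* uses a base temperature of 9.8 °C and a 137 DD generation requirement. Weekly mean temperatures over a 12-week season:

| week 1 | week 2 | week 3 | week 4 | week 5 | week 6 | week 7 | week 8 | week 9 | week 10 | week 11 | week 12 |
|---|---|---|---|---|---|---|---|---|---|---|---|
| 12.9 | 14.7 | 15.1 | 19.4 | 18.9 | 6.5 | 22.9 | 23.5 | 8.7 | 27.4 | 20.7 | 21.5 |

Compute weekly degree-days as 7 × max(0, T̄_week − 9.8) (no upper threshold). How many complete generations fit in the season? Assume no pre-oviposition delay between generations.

5 generations

Weekly DD (7 × max(0, T̄ − 9.8)): 21.7, 34.3, 37.1, 67.2, 63.7, 0.0, 91.7, 95.9, 0.0, 123.2, 76.3, 81.9.
Season total = 693.0 DD.
Complete generations = ⌊693.0 / 137⌋ = 5.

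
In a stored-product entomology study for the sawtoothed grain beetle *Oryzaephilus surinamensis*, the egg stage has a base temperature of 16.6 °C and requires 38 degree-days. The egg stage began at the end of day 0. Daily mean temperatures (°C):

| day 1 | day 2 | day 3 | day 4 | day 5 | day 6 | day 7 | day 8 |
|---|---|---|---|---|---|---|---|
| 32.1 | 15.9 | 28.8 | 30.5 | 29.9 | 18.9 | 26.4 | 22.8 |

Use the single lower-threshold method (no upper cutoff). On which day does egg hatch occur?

Daily DD above 16.6 °C: 15.5, 0.0, 12.2, 13.9, 13.3, 2.3, 9.8, 6.2.
Cumulative: 15.5, 15.5, 27.7, 41.6, 54.9, 57.2, 67.0, 73.2.
The total first reaches 38 DD on day 4.

day 4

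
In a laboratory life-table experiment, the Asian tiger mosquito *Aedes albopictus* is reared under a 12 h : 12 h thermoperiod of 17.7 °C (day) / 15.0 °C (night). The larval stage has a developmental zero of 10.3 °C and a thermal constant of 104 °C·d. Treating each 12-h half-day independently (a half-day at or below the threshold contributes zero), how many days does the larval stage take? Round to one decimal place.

Day half: max(0, 17.7 − 10.3) × 0.5 = 7.4 × 0.5 = 3.70 DD.
Night half: max(0, 15.0 − 10.3) × 0.5 = 4.7 × 0.5 = 2.35 DD.
Per 24 h: 6.05 DD/day.
Duration = 104 / 6.05 = 17.190 ≈ 17.2 days.

17.2 days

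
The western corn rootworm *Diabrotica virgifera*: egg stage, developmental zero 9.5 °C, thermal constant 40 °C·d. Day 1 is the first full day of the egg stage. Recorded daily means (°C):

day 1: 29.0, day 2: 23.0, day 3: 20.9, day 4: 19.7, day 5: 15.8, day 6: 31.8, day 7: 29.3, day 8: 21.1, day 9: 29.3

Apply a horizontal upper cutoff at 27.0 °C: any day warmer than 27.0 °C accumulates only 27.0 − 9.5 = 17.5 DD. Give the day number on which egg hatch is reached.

Daily DD above 9.5 °C (capped at 17.5): 17.5, 13.5, 11.4, 10.2, 6.3, 17.5, 17.5, 11.6, 17.5.
Cumulative: 17.5, 31.0, 42.4, 52.6, 58.9, 76.4, 93.9, 105.5, 123.0.
The total first reaches 40 DD on day 3.

day 3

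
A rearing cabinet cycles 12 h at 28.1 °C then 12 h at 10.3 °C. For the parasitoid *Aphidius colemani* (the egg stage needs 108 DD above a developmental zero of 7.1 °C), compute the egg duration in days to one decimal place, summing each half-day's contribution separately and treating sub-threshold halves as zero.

Day half: max(0, 28.1 − 7.1) × 0.5 = 21.0 × 0.5 = 10.50 DD.
Night half: max(0, 10.3 − 7.1) × 0.5 = 3.2 × 0.5 = 1.60 DD.
Per 24 h: 12.10 DD/day.
Duration = 108 / 12.10 = 8.926 ≈ 8.9 days.

8.9 days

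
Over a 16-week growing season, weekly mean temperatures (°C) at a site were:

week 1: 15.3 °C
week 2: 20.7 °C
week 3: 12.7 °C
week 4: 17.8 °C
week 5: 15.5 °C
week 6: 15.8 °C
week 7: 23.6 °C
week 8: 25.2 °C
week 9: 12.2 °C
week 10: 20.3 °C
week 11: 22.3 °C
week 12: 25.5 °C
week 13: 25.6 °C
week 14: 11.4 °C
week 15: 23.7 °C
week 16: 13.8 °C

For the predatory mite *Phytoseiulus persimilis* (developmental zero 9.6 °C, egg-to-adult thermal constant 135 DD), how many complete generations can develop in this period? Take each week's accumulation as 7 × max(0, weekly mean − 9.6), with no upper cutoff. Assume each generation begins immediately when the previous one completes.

Weekly DD (7 × max(0, T̄ − 9.6)): 39.9, 77.7, 21.7, 57.4, 41.3, 43.4, 98.0, 109.2, 18.2, 74.9, 88.9, 111.3, 112.0, 12.6, 98.7, 29.4.
Season total = 1034.6 DD.
Complete generations = ⌊1034.6 / 135⌋ = 7.

7 generations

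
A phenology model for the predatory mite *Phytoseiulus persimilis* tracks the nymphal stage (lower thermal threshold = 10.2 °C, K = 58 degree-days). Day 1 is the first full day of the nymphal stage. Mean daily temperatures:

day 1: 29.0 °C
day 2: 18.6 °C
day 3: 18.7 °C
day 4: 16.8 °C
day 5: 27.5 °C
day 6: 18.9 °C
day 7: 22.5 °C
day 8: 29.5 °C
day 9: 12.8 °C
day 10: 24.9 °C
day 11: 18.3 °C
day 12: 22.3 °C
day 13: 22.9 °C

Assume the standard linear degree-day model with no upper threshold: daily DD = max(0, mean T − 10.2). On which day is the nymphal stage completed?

day 5

Daily DD above 10.2 °C: 18.8, 8.4, 8.5, 6.6, 17.3, 8.7, 12.3, 19.3, 2.6, 14.7, 8.1, 12.1, 12.7.
Cumulative: 18.8, 27.2, 35.7, 42.3, 59.6, 68.3, 80.6, 99.9, 102.5, 117.2, 125.3, 137.4, 150.1.
The total first reaches 58 DD on day 5.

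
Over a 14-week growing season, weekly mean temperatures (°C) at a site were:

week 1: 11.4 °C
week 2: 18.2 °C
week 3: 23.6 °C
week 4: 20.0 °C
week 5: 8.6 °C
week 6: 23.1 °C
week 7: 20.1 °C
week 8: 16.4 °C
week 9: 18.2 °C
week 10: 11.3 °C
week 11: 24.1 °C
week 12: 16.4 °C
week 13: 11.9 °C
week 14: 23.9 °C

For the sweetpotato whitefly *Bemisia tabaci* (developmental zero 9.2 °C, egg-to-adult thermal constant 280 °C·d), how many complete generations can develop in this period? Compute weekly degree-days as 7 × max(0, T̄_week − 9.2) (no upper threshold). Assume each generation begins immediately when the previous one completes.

2 generations

Weekly DD (7 × max(0, T̄ − 9.2)): 15.4, 63.0, 100.8, 75.6, 0.0, 97.3, 76.3, 50.4, 63.0, 14.7, 104.3, 50.4, 18.9, 102.9.
Season total = 833.0 DD.
Complete generations = ⌊833.0 / 280⌋ = 2.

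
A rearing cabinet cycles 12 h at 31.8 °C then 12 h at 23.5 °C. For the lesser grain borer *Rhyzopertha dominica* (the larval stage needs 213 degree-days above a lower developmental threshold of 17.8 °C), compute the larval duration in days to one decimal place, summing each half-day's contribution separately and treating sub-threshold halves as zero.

Day half: max(0, 31.8 − 17.8) × 0.5 = 14.0 × 0.5 = 7.00 DD.
Night half: max(0, 23.5 − 17.8) × 0.5 = 5.7 × 0.5 = 2.85 DD.
Per 24 h: 9.85 DD/day.
Duration = 213 / 9.85 = 21.624 ≈ 21.6 days.

21.6 days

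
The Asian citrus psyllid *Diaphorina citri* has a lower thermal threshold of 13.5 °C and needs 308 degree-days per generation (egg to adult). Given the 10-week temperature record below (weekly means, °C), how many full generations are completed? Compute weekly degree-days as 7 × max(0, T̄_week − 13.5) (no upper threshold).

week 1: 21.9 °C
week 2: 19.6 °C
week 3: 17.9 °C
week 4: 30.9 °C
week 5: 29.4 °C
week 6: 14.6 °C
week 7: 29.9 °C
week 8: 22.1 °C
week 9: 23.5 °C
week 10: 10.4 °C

2 generations

Weekly DD (7 × max(0, T̄ − 13.5)): 58.8, 42.7, 30.8, 121.8, 111.3, 7.7, 114.8, 60.2, 70.0, 0.0.
Season total = 618.1 DD.
Complete generations = ⌊618.1 / 308⌋ = 2.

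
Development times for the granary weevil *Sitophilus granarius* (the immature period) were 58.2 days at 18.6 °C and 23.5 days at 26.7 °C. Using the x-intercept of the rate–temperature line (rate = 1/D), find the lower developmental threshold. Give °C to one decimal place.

Under the model K = D·(T − T_b), so D₁·(T₁ − T_b) = D₂·(T₂ − T_b).
58.2·(18.6 − T_b) = 23.5·(26.7 − T_b)
T_b = (58.2·18.6 − 23.5·26.7) / (58.2 − 23.5) = 455.07 / 34.7 = 13.114 °C ≈ 13.1 °C.

13.1 °C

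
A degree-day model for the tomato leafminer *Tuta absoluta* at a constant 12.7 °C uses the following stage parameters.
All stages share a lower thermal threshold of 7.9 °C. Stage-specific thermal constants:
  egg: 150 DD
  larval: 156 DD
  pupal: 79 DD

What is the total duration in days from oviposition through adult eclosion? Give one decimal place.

80.2 days

Daily accumulation at 12.7 °C = 12.7 − 7.9 = 4.8 DD/day.
Total K = 150 + 156 + 79 = 385 DD.
Total duration = 385 / 4.8 = 80.208 ≈ 80.2 days.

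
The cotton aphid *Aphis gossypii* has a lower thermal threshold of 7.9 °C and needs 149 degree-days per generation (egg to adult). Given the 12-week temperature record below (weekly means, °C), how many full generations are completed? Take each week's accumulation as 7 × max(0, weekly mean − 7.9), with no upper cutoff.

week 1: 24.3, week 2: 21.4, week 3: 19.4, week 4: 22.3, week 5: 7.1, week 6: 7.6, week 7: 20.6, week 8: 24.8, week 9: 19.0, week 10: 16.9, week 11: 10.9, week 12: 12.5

Weekly DD (7 × max(0, T̄ − 7.9)): 114.8, 94.5, 80.5, 100.8, 0.0, 0.0, 88.9, 118.3, 77.7, 63.0, 21.0, 32.2.
Season total = 791.7 DD.
Complete generations = ⌊791.7 / 149⌋ = 5.

5 generations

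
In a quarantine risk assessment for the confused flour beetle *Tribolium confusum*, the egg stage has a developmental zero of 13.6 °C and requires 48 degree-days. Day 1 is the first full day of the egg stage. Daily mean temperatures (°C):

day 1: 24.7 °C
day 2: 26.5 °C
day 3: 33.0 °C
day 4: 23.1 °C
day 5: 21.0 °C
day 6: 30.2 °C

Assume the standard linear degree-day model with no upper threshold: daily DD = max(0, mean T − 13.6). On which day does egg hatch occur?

day 4

Daily DD above 13.6 °C: 11.1, 12.9, 19.4, 9.5, 7.4, 16.6.
Cumulative: 11.1, 24.0, 43.4, 52.9, 60.3, 76.9.
The total first reaches 48 DD on day 4.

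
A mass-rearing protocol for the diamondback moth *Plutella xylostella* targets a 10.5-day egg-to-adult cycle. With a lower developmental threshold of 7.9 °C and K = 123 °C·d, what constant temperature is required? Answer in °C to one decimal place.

Required daily accumulation = 123 / 10.5 = 11.714 DD/day.
T = T_base + 11.714 = 7.9 + 11.714 = 19.614 ≈ 19.6 °C.

19.6 °C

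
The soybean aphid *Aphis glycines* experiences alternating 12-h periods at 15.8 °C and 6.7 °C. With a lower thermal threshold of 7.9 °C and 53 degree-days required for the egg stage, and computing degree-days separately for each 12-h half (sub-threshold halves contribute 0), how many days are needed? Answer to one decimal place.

Day half: max(0, 15.8 − 7.9) × 0.5 = 7.9 × 0.5 = 3.95 DD.
Night half: max(0, 6.7 − 7.9) × 0.5 = 0.0 × 0.5 = 0.00 DD.
Per 24 h: 3.95 DD/day.
Duration = 53 / 3.95 = 13.418 ≈ 13.4 days.

13.4 days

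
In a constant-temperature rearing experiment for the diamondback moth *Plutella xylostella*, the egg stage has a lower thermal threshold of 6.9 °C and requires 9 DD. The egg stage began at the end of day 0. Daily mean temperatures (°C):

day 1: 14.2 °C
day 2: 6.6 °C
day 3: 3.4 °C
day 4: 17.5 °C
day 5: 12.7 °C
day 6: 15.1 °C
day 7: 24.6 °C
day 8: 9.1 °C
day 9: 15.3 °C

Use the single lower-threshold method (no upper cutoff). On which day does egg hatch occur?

day 4

Daily DD above 6.9 °C: 7.3, 0.0, 0.0, 10.6, 5.8, 8.2, 17.7, 2.2, 8.4.
Cumulative: 7.3, 7.3, 7.3, 17.9, 23.7, 31.9, 49.6, 51.8, 60.2.
The total first reaches 9 DD on day 4.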